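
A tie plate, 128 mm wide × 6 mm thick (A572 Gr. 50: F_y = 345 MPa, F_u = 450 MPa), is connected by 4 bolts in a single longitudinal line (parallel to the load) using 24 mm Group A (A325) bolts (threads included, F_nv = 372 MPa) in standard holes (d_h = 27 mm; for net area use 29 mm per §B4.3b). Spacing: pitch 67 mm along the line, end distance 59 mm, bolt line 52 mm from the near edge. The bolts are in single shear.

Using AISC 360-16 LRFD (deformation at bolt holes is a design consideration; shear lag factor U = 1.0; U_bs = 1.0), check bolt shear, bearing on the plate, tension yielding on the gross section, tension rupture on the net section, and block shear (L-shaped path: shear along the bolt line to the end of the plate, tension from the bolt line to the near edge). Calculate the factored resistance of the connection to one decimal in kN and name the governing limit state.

200.5 kN (net-section rupture governs)

Bolt shear: A_b = π(24)²/4 = 452.39 mm². φR_n = 0.75 × 372 × 452.39 × 4 × 1 = 504.9 kN.
Bearing (6 mm plate, F_u = 450 MPa): end bolts L_c = 59 − 27/2 = 45.5, R_n = min(1.2×45.5×6×450, 2.4×24×6×450) = 147.42 kN/bolt; interior L_c = 67 − 27 = 40, R_n = 129.6 kN/bolt. φR_n = 0.75 × (1×147.42 + 3×129.6) = 402.2 kN.
Tension yield (gross): A_g = 128×6 = 768 mm². φR_n = 0.90 × 345 × 768 = 238.5 kN.
Tension rupture (net): A_n = (128 − 1×29)×6 = 594 mm² (U = 1.0, A_e = A_n). φR_n = 0.75 × 450 × 594 = 200.5 kN.
Block shear: shear path 1×[59+3×67] = 1×260 mm, A_gv = 1560, A_nv = 1×(260 − 3.5×29)×6 = 951 mm²; tension to near edge: (52 − 0.5×29)×6 = 225 mm². R_n = min(0.6×450×951, 0.6×345×1560) + 1.0×450×225 = min(256.77, 322.92) + 101.25 = 358.02 kN. φR_n = 0.75 × 358.02 = 268.5 kN.
Governing: min(504.9, 402.2, 238.5, 200.5, 268.5) = 200.5 kN → net-section rupture.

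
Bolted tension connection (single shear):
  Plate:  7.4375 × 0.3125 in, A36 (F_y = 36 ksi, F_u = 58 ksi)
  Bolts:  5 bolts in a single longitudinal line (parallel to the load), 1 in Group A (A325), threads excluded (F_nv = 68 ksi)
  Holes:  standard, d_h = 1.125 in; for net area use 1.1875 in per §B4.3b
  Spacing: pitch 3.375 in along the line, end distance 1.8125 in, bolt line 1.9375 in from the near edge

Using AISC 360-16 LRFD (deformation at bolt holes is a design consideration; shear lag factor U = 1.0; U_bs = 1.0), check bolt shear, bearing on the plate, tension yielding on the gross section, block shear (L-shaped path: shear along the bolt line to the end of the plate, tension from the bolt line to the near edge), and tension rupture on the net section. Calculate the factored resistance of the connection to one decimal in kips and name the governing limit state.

75.3 kips (gross-section yield governs)

Bolt shear: A_b = π(1)²/4 = 0.7854 in². φR_n = 0.75 × 68 × 0.7854 × 5 × 1 = 200.3 kips.
Bearing (0.3125 in plate, F_u = 58 ksi): end bolts L_c = 1.8125 − 1.125/2 = 1.25, R_n = min(1.2×1.25×0.3125×58, 2.4×1×0.3125×58) = 27.188 kips/bolt; interior L_c = 3.375 − 1.125 = 2.25, R_n = 43.5 kips/bolt. φR_n = 0.75 × (1×27.188 + 4×43.5) = 150.9 kips.
Tension yield (gross): A_g = 7.4375×0.3125 = 2.3242 in². φR_n = 0.90 × 36 × 2.3242 = 75.3 kips.
Block shear: shear path 1×[1.8125+4×3.375] = 1×15.3125 in, A_gv = 4.7852, A_nv = 1×(15.3125 − 4.5×1.1875)×0.3125 = 3.1152 in²; tension to near edge: (1.9375 − 0.5×1.1875)×0.3125 = 0.41992 in². R_n = min(0.6×58×3.1152, 0.6×36×4.7852) + 1.0×58×0.41992 = min(108.41, 103.36) + 24.355 = 127.72 kips. φR_n = 0.75 × 127.72 = 95.8 kips.
Tension rupture (net): A_n = (7.4375 − 1×1.1875)×0.3125 = 1.9531 in² (U = 1.0, A_e = A_n). φR_n = 0.75 × 58 × 1.9531 = 85.0 kips.
Governing: min(200.3, 150.9, 75.3, 95.8, 85.0) = 75.3 kips → gross-section yield.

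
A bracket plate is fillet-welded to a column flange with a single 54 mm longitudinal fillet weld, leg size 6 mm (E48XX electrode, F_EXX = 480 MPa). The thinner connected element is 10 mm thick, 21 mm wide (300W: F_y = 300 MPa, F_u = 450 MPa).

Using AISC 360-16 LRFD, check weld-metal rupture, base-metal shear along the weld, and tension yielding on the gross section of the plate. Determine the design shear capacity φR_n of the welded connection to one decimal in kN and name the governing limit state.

49.5 kN (weld metal governs)

Weld metal: throat = 0.707×6 = 4.242 mm, L = 54 mm. φR_n = 0.75 × 0.6 × 480 × 4.242 × 54 = 49.5 kN.
Base metal shear (10 mm plate): yield φR_n = 1.0×0.6×300×10×54 = 97.2 kN; rupture φR_n = 0.75×0.6×450×10×54 = 109.4 kN; take 97.2 kN (yield).
Tension yield (gross): A_g = 21×10 = 210 mm². φR_n = 0.90 × 300 × 210 = 56.7 kN.
Governing: min(49.5, 97.2, 56.7) = 49.5 kN → weld metal.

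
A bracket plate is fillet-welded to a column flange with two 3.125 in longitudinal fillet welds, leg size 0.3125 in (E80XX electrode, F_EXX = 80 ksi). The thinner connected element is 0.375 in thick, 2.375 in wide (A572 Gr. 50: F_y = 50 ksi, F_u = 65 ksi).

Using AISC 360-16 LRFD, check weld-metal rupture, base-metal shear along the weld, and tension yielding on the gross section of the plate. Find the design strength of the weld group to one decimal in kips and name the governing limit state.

Weld metal: throat = 0.707×0.3125 = 0.22094 in, L = 2×3.125 = 6.25 in. φR_n = 0.75 × 0.6 × 80 × 0.22094 × 6.25 = 49.7 kips.
Base metal shear (0.375 in plate): yield φR_n = 1.0×0.6×50×0.375×6.25 = 70.3 kips; rupture φR_n = 0.75×0.6×65×0.375×6.25 = 68.6 kips; take 68.6 kips (rupture).
Tension yield (gross): A_g = 2.375×0.375 = 0.89063 in². φR_n = 0.90 × 50 × 0.89063 = 40.1 kips.
Governing: min(49.7, 68.6, 40.1) = 40.1 kips → gross-section yield.

40.1 kips (gross-section yield governs)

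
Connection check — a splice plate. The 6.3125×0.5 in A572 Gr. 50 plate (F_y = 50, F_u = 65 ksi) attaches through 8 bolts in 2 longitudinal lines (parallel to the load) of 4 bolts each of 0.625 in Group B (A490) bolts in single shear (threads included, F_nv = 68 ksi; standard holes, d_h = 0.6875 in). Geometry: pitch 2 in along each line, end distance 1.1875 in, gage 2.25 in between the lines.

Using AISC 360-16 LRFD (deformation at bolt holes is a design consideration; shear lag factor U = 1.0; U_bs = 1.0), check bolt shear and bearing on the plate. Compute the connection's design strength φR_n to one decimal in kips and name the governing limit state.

125.2 kips (bolt shear governs)

Bolt shear: A_b = π(0.625)²/4 = 0.3068 in². φR_n = 0.75 × 68 × 0.3068 × 8 × 1 = 125.2 kips.
Bearing (0.5 in plate, F_u = 65 ksi): end bolts L_c = 1.1875 − 0.6875/2 = 0.84375, R_n = min(1.2×0.84375×0.5×65, 2.4×0.625×0.5×65) = 32.906 kips/bolt; interior L_c = 2 − 0.6875 = 1.3125, R_n = 48.75 kips/bolt. φR_n = 0.75 × (2×32.906 + 6×48.75) = 268.7 kips.
Governing: min(125.2, 268.7) = 125.2 kips → bolt shear.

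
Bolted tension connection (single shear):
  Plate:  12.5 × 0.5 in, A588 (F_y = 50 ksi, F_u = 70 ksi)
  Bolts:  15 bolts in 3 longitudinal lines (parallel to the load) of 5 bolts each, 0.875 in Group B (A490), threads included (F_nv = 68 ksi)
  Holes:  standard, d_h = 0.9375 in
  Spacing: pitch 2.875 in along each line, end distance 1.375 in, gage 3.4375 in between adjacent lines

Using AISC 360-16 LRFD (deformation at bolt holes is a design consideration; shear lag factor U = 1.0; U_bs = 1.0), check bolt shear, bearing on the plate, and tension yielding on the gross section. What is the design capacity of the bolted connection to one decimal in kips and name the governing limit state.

281.3 kips (gross-section yield governs)

Bolt shear: A_b = π(0.875)²/4 = 0.60132 in². φR_n = 0.75 × 68 × 0.60132 × 15 × 1 = 460.0 kips.
Bearing (0.5 in plate, F_u = 70 ksi): end bolts L_c = 1.375 − 0.9375/2 = 0.90625, R_n = min(1.2×0.90625×0.5×70, 2.4×0.875×0.5×70) = 38.063 kips/bolt; interior L_c = 2.875 − 0.9375 = 1.9375, R_n = 73.5 kips/bolt. φR_n = 0.75 × (3×38.063 + 12×73.5) = 747.1 kips.
Tension yield (gross): A_g = 12.5×0.5 = 6.25 in². φR_n = 0.90 × 50 × 6.25 = 281.3 kips.
Governing: min(460.0, 747.1, 281.3) = 281.3 kips → gross-section yield.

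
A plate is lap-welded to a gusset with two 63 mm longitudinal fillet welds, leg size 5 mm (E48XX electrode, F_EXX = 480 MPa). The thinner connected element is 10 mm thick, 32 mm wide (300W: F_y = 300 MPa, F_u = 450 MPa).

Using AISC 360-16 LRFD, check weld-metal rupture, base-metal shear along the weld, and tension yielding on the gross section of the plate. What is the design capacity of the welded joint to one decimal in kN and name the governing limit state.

Weld metal: throat = 0.707×5 = 3.535 mm, L = 2×63 = 126 mm. φR_n = 0.75 × 0.6 × 480 × 3.535 × 126 = 96.2 kN.
Base metal shear (10 mm plate): yield φR_n = 1.0×0.6×300×10×126 = 226.8 kN; rupture φR_n = 0.75×0.6×450×10×126 = 255.2 kN; take 226.8 kN (yield).
Tension yield (gross): A_g = 32×10 = 320 mm². φR_n = 0.90 × 300 × 320 = 86.4 kN.
Governing: min(96.2, 226.8, 86.4) = 86.4 kN → gross-section yield.

86.4 kN (gross-section yield governs)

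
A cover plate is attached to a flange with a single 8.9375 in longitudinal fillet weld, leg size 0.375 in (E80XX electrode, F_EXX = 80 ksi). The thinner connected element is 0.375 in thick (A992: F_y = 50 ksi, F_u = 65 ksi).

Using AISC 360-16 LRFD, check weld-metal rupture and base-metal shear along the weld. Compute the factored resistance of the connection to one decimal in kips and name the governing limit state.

Weld metal: throat = 0.707×0.375 = 0.26513 in, L = 8.9375 in. φR_n = 0.75 × 0.6 × 80 × 0.26513 × 8.9375 = 85.3 kips.
Base metal shear (0.375 in plate): yield φR_n = 1.0×0.6×50×0.375×8.9375 = 100.5 kips; rupture φR_n = 0.75×0.6×65×0.375×8.9375 = 98.0 kips; take 98.0 kips (rupture).
Governing: min(85.3, 98.0) = 85.3 kips → weld metal.

85.3 kips (weld metal governs)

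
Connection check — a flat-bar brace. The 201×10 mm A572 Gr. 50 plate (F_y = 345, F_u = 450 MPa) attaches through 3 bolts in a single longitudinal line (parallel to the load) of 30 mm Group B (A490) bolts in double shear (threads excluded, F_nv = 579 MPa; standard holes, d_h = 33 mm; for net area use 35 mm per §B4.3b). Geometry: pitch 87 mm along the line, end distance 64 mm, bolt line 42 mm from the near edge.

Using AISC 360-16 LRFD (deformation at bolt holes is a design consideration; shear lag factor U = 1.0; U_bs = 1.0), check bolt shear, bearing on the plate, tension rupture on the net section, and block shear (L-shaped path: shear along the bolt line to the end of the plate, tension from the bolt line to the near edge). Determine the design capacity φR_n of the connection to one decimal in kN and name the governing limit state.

387.5 kN (block shear governs)

Bolt shear: A_b = π(30)²/4 = 706.86 mm². φR_n = 0.75 × 579 × 706.86 × 3 × 2 = 1841.7 kN.
Bearing (10 mm plate, F_u = 450 MPa): end bolts L_c = 64 − 33/2 = 47.5, R_n = min(1.2×47.5×10×450, 2.4×30×10×450) = 256.5 kN/bolt; interior L_c = 87 − 33 = 54, R_n = 291.6 kN/bolt. φR_n = 0.75 × (1×256.5 + 2×291.6) = 629.8 kN.
Tension rupture (net): A_n = (201 − 1×35)×10 = 1660 mm² (U = 1.0, A_e = A_n). φR_n = 0.75 × 450 × 1660 = 560.3 kN.
Block shear: shear path 1×[64+2×87] = 1×238 mm, A_gv = 2380, A_nv = 1×(238 − 2.5×35)×10 = 1505 mm²; tension to near edge: (42 − 0.5×35)×10 = 245 mm². R_n = min(0.6×450×1505, 0.6×345×2380) + 1.0×450×245 = min(406.35, 492.66) + 110.25 = 516.6 kN. φR_n = 0.75 × 516.6 = 387.5 kN.
Governing: min(1841.7, 629.8, 560.3, 387.5) = 387.5 kN → block shear.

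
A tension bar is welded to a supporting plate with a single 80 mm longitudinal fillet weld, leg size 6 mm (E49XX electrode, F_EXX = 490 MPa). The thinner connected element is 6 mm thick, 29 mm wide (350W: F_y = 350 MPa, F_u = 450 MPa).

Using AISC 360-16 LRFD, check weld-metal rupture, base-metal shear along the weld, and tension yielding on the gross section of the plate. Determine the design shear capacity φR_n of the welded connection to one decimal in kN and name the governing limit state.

54.8 kN (gross-section yield governs)

Weld metal: throat = 0.707×6 = 4.242 mm, L = 80 mm. φR_n = 0.75 × 0.6 × 490 × 4.242 × 80 = 74.8 kN.
Base metal shear (6 mm plate): yield φR_n = 1.0×0.6×350×6×80 = 100.8 kN; rupture φR_n = 0.75×0.6×450×6×80 = 97.2 kN; take 97.2 kN (rupture).
Tension yield (gross): A_g = 29×6 = 174 mm². φR_n = 0.90 × 350 × 174 = 54.8 kN.
Governing: min(74.8, 97.2, 54.8) = 54.8 kN → gross-section yield.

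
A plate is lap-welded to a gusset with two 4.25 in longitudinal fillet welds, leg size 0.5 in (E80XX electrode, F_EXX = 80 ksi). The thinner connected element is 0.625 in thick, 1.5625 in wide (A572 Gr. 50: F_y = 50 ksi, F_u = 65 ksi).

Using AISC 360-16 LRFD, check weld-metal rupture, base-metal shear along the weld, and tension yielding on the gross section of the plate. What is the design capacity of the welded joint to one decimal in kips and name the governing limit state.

43.9 kips (gross-section yield governs)

Weld metal: throat = 0.707×0.5 = 0.3535 in, L = 2×4.25 = 8.5 in. φR_n = 0.75 × 0.6 × 80 × 0.3535 × 8.5 = 108.2 kips.
Base metal shear (0.625 in plate): yield φR_n = 1.0×0.6×50×0.625×8.5 = 159.4 kips; rupture φR_n = 0.75×0.6×65×0.625×8.5 = 155.4 kips; take 155.4 kips (rupture).
Tension yield (gross): A_g = 1.5625×0.625 = 0.97656 in². φR_n = 0.90 × 50 × 0.97656 = 43.9 kips.
Governing: min(108.2, 155.4, 43.9) = 43.9 kips → gross-section yield.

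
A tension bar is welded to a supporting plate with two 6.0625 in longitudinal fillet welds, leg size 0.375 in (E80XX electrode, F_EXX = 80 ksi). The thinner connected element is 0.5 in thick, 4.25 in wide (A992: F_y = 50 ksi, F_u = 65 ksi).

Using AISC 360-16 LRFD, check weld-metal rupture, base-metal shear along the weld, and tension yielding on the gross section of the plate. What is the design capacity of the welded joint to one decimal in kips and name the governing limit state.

95.6 kips (gross-section yield governs)

Weld metal: throat = 0.707×0.375 = 0.26513 in, L = 2×6.0625 = 12.125 in. φR_n = 0.75 × 0.6 × 80 × 0.26513 × 12.125 = 115.7 kips.
Base metal shear (0.5 in plate): yield φR_n = 1.0×0.6×50×0.5×12.125 = 181.9 kips; rupture φR_n = 0.75×0.6×65×0.5×12.125 = 177.3 kips; take 177.3 kips (rupture).
Tension yield (gross): A_g = 4.25×0.5 = 2.125 in². φR_n = 0.90 × 50 × 2.125 = 95.6 kips.
Governing: min(115.7, 177.3, 95.6) = 95.6 kips → gross-section yield.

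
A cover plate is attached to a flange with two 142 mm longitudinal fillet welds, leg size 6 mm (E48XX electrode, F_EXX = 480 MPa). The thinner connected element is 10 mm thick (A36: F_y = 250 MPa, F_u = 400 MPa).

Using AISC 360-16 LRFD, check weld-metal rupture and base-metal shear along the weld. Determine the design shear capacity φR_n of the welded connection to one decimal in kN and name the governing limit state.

260.2 kN (weld metal governs)

Weld metal: throat = 0.707×6 = 4.242 mm, L = 2×142 = 284 mm. φR_n = 0.75 × 0.6 × 480 × 4.242 × 284 = 260.2 kN.
Base metal shear (10 mm plate): yield φR_n = 1.0×0.6×250×10×284 = 426.0 kN; rupture φR_n = 0.75×0.6×400×10×284 = 511.2 kN; take 426.0 kN (yield).
Governing: min(260.2, 426.0) = 260.2 kN → weld metal.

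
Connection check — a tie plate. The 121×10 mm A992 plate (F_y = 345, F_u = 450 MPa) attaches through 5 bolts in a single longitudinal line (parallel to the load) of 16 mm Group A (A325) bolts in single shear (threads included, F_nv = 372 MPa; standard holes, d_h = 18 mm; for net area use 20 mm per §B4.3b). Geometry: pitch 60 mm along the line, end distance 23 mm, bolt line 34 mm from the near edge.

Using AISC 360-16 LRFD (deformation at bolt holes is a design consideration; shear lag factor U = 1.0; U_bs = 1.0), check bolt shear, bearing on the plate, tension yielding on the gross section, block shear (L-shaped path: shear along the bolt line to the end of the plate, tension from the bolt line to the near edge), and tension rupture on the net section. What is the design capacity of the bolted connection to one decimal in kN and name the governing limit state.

280.5 kN (bolt shear governs)

Bolt shear: A_b = π(16)²/4 = 201.06 mm². φR_n = 0.75 × 372 × 201.06 × 5 × 1 = 280.5 kN.
Bearing (10 mm plate, F_u = 450 MPa): end bolts L_c = 23 − 18/2 = 14, R_n = min(1.2×14×10×450, 2.4×16×10×450) = 75.6 kN/bolt; interior L_c = 60 − 18 = 42, R_n = 172.8 kN/bolt. φR_n = 0.75 × (1×75.6 + 4×172.8) = 575.1 kN.
Tension yield (gross): A_g = 121×10 = 1210 mm². φR_n = 0.90 × 345 × 1210 = 375.7 kN.
Block shear: shear path 1×[23+4×60] = 1×263 mm, A_gv = 2630, A_nv = 1×(263 − 4.5×20)×10 = 1730 mm²; tension to near edge: (34 − 0.5×20)×10 = 240 mm². R_n = min(0.6×450×1730, 0.6×345×2630) + 1.0×450×240 = min(467.1, 544.41) + 108 = 575.1 kN. φR_n = 0.75 × 575.1 = 431.3 kN.
Tension rupture (net): A_n = (121 − 1×20)×10 = 1010 mm² (U = 1.0, A_e = A_n). φR_n = 0.75 × 450 × 1010 = 340.9 kN.
Governing: min(280.5, 575.1, 375.7, 431.3, 340.9) = 280.5 kN → bolt shear.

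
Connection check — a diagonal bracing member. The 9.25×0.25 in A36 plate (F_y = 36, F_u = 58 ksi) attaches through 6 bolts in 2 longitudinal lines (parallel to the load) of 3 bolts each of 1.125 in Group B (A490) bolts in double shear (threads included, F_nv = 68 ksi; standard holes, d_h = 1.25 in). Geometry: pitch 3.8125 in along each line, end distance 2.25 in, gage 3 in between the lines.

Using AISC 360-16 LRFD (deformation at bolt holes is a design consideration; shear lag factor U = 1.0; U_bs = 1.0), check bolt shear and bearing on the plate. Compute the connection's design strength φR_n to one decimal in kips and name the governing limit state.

159.9 kips (bearing governs)

Bolt shear: A_b = π(1.125)²/4 = 0.99402 in². φR_n = 0.75 × 68 × 0.99402 × 6 × 2 = 608.3 kips.
Bearing (0.25 in plate, F_u = 58 ksi): end bolts L_c = 2.25 − 1.25/2 = 1.625, R_n = min(1.2×1.625×0.25×58, 2.4×1.125×0.25×58) = 28.275 kips/bolt; interior L_c = 3.8125 − 1.25 = 2.5625, R_n = 39.15 kips/bolt. φR_n = 0.75 × (2×28.275 + 4×39.15) = 159.9 kips.
Governing: min(608.3, 159.9) = 159.9 kips → bearing.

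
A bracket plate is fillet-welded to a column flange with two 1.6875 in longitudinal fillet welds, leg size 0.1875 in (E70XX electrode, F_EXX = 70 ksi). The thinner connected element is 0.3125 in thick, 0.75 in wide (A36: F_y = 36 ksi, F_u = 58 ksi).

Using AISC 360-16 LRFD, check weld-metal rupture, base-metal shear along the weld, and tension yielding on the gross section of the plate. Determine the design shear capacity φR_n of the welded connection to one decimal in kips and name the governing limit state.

7.6 kips (gross-section yield governs)

Weld metal: throat = 0.707×0.1875 = 0.13256 in, L = 2×1.6875 = 3.375 in. φR_n = 0.75 × 0.6 × 70 × 0.13256 × 3.375 = 14.1 kips.
Base metal shear (0.3125 in plate): yield φR_n = 1.0×0.6×36×0.3125×3.375 = 22.8 kips; rupture φR_n = 0.75×0.6×58×0.3125×3.375 = 27.5 kips; take 22.8 kips (yield).
Tension yield (gross): A_g = 0.75×0.3125 = 0.23438 in². φR_n = 0.90 × 36 × 0.23438 = 7.6 kips.
Governing: min(14.1, 22.8, 7.6) = 7.6 kips → gross-section yield.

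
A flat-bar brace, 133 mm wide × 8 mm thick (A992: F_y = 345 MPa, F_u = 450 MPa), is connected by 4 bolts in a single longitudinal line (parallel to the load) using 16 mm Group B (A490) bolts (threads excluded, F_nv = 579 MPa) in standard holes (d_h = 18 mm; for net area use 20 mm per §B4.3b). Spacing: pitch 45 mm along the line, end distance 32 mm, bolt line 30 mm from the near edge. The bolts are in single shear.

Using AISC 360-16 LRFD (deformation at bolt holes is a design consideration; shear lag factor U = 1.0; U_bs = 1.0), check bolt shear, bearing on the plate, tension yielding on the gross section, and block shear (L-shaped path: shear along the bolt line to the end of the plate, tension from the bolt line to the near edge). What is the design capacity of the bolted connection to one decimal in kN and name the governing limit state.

211.1 kN (block shear governs)

Bolt shear: A_b = π(16)²/4 = 201.06 mm². φR_n = 0.75 × 579 × 201.06 × 4 × 1 = 349.2 kN.
Bearing (8 mm plate, F_u = 450 MPa): end bolts L_c = 32 − 18/2 = 23, R_n = min(1.2×23×8×450, 2.4×16×8×450) = 99.36 kN/bolt; interior L_c = 45 − 18 = 27, R_n = 116.64 kN/bolt. φR_n = 0.75 × (1×99.36 + 3×116.64) = 337.0 kN.
Tension yield (gross): A_g = 133×8 = 1064 mm². φR_n = 0.90 × 345 × 1064 = 330.4 kN.
Block shear: shear path 1×[32+3×45] = 1×167 mm, A_gv = 1336, A_nv = 1×(167 − 3.5×20)×8 = 776 mm²; tension to near edge: (30 − 0.5×20)×8 = 160 mm². R_n = min(0.6×450×776, 0.6×345×1336) + 1.0×450×160 = min(209.52, 276.55) + 72 = 281.52 kN. φR_n = 0.75 × 281.52 = 211.1 kN.
Governing: min(349.2, 337.0, 330.4, 211.1) = 211.1 kN → block shear.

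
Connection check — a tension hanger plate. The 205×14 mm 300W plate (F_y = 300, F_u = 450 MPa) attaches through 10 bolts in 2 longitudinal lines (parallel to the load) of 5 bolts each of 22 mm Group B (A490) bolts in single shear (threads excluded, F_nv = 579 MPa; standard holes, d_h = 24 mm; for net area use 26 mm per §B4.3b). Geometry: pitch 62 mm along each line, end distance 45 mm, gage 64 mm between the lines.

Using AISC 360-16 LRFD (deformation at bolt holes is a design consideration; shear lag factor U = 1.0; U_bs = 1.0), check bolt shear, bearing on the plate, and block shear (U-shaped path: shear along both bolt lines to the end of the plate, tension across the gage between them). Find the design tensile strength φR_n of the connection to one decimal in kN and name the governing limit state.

1177.5 kN (block shear governs)

Bolt shear: A_b = π(22)²/4 = 380.13 mm². φR_n = 0.75 × 579 × 380.13 × 10 × 1 = 1650.7 kN.
Bearing (14 mm plate, F_u = 450 MPa): end bolts L_c = 45 − 24/2 = 33, R_n = min(1.2×33×14×450, 2.4×22×14×450) = 249.48 kN/bolt; interior L_c = 62 − 24 = 38, R_n = 287.28 kN/bolt. φR_n = 0.75 × (2×249.48 + 8×287.28) = 2097.9 kN.
Block shear: shear path 2×[45+4×62] = 2×293 mm, A_gv = 8204, A_nv = 2×(293 − 4.5×26)×14 = 4928 mm²; tension across gage: (64 − 1×26)×14 = 532 mm². R_n = min(0.6×450×4928, 0.6×300×8204) + 1.0×450×532 = min(1330.6, 1476.7) + 239.4 = 1570 kN. φR_n = 0.75 × 1570 = 1177.5 kN.
Governing: min(1650.7, 2097.9, 1177.5) = 1177.5 kN → block shear.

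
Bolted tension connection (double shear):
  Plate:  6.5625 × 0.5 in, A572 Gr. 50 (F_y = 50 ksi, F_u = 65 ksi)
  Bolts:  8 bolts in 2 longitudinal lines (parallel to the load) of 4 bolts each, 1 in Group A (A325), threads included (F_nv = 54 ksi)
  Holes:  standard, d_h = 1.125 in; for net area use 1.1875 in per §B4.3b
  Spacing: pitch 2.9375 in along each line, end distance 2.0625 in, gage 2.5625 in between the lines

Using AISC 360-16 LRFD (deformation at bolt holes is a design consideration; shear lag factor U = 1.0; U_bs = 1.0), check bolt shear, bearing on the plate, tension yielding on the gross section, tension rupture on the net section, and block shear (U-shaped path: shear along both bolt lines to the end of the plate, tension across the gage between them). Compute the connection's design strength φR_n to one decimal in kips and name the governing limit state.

102.1 kips (net-section rupture governs)

Bolt shear: A_b = π(1)²/4 = 0.7854 in². φR_n = 0.75 × 54 × 0.7854 × 8 × 2 = 508.9 kips.
Bearing (0.5 in plate, F_u = 65 ksi): end bolts L_c = 2.0625 − 1.125/2 = 1.5, R_n = min(1.2×1.5×0.5×65, 2.4×1×0.5×65) = 58.5 kips/bolt; interior L_c = 2.9375 − 1.125 = 1.8125, R_n = 70.688 kips/bolt. φR_n = 0.75 × (2×58.5 + 6×70.688) = 405.8 kips.
Tension yield (gross): A_g = 6.5625×0.5 = 3.2813 in². φR_n = 0.90 × 50 × 3.2813 = 147.7 kips.
Tension rupture (net): A_n = (6.5625 − 2×1.1875)×0.5 = 2.0938 in² (U = 1.0, A_e = A_n). φR_n = 0.75 × 65 × 2.0938 = 102.1 kips.
Block shear: shear path 2×[2.0625+3×2.9375] = 2×10.875 in, A_gv = 10.875, A_nv = 2×(10.875 − 3.5×1.1875)×0.5 = 6.7188 in²; tension across gage: (2.5625 − 1×1.1875)×0.5 = 0.6875 in². R_n = min(0.6×65×6.7188, 0.6×50×10.875) + 1.0×65×0.6875 = min(262.03, 326.25) + 44.688 = 306.72 kips. φR_n = 0.75 × 306.72 = 230.0 kips.
Governing: min(508.9, 405.8, 147.7, 102.1, 230.0) = 102.1 kips → net-section rupture.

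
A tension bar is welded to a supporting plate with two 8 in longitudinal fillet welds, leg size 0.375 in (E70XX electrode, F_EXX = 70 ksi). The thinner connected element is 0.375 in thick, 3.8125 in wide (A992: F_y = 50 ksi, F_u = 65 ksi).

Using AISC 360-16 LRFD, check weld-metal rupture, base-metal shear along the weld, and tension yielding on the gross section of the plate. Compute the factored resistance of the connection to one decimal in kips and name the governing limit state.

64.3 kips (gross-section yield governs)

Weld metal: throat = 0.707×0.375 = 0.26513 in, L = 2×8 = 16 in. φR_n = 0.75 × 0.6 × 70 × 0.26513 × 16 = 133.6 kips.
Base metal shear (0.375 in plate): yield φR_n = 1.0×0.6×50×0.375×16 = 180.0 kips; rupture φR_n = 0.75×0.6×65×0.375×16 = 175.5 kips; take 175.5 kips (rupture).
Tension yield (gross): A_g = 3.8125×0.375 = 1.4297 in². φR_n = 0.90 × 50 × 1.4297 = 64.3 kips.
Governing: min(133.6, 175.5, 64.3) = 64.3 kips → gross-section yield.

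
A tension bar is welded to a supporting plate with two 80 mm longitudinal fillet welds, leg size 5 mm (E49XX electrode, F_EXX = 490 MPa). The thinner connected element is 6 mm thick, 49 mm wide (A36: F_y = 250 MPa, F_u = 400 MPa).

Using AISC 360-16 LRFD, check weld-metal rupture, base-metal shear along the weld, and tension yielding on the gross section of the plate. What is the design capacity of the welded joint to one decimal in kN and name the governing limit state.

Weld metal: throat = 0.707×5 = 3.535 mm, L = 2×80 = 160 mm. φR_n = 0.75 × 0.6 × 490 × 3.535 × 160 = 124.7 kN.
Base metal shear (6 mm plate): yield φR_n = 1.0×0.6×250×6×160 = 144.0 kN; rupture φR_n = 0.75×0.6×400×6×160 = 172.8 kN; take 144.0 kN (yield).
Tension yield (gross): A_g = 49×6 = 294 mm². φR_n = 0.90 × 250 × 294 = 66.2 kN.
Governing: min(124.7, 144.0, 66.2) = 66.2 kN → gross-section yield.

66.2 kN (gross-section yield governs)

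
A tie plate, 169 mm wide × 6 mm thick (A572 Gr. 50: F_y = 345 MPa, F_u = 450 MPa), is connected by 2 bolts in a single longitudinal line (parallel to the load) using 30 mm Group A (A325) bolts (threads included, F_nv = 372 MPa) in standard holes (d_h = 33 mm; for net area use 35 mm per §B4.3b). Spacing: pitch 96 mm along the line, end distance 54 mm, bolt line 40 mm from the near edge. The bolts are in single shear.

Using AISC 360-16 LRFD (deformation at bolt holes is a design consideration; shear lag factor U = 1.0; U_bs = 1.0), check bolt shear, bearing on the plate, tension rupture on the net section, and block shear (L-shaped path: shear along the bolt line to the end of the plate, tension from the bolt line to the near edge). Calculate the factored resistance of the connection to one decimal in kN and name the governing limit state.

164.0 kN (block shear governs)

Bolt shear: A_b = π(30)²/4 = 706.86 mm². φR_n = 0.75 × 372 × 706.86 × 2 × 1 = 394.4 kN.
Bearing (6 mm plate, F_u = 450 MPa): end bolts L_c = 54 − 33/2 = 37.5, R_n = min(1.2×37.5×6×450, 2.4×30×6×450) = 121.5 kN/bolt; interior L_c = 96 − 33 = 63, R_n = 194.4 kN/bolt. φR_n = 0.75 × (1×121.5 + 1×194.4) = 236.9 kN.
Tension rupture (net): A_n = (169 − 1×35)×6 = 804 mm² (U = 1.0, A_e = A_n). φR_n = 0.75 × 450 × 804 = 271.4 kN.
Block shear: shear path 1×[54+1×96] = 1×150 mm, A_gv = 900, A_nv = 1×(150 − 1.5×35)×6 = 585 mm²; tension to near edge: (40 − 0.5×35)×6 = 135 mm². R_n = min(0.6×450×585, 0.6×345×900) + 1.0×450×135 = min(157.95, 186.3) + 60.75 = 218.7 kN. φR_n = 0.75 × 218.7 = 164.0 kN.
Governing: min(394.4, 236.9, 271.4, 164.0) = 164.0 kN → block shear.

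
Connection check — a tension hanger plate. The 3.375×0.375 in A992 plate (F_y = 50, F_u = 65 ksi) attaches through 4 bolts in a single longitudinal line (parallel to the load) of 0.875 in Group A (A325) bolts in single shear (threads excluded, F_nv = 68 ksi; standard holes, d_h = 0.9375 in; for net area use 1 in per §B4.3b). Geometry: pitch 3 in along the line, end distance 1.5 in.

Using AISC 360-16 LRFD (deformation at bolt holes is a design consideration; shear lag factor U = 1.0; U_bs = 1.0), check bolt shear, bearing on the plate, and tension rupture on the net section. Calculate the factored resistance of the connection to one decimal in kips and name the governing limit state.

43.4 kips (net-section rupture governs)

Bolt shear: A_b = π(0.875)²/4 = 0.60132 in². φR_n = 0.75 × 68 × 0.60132 × 4 × 1 = 122.7 kips.
Bearing (0.375 in plate, F_u = 65 ksi): end bolts L_c = 1.5 − 0.9375/2 = 1.03125, R_n = min(1.2×1.03125×0.375×65, 2.4×0.875×0.375×65) = 30.164 kips/bolt; interior L_c = 3 − 0.9375 = 2.0625, R_n = 51.188 kips/bolt. φR_n = 0.75 × (1×30.164 + 3×51.188) = 137.8 kips.
Tension rupture (net): A_n = (3.375 − 1×1)×0.375 = 0.89063 in² (U = 1.0, A_e = A_n). φR_n = 0.75 × 65 × 0.89063 = 43.4 kips.
Governing: min(122.7, 137.8, 43.4) = 43.4 kips → net-section rupture.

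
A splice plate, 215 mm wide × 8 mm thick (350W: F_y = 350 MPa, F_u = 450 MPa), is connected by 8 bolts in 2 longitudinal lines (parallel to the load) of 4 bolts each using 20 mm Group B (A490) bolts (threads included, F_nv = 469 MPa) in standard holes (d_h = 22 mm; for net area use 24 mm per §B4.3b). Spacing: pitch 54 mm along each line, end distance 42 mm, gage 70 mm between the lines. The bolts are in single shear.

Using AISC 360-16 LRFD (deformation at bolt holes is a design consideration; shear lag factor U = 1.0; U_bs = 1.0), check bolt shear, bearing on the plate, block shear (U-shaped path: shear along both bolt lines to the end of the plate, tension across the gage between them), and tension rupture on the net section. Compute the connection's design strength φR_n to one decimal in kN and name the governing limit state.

Bolt shear: A_b = π(20)²/4 = 314.16 mm². φR_n = 0.75 × 469 × 314.16 × 8 × 1 = 884.0 kN.
Bearing (8 mm plate, F_u = 450 MPa): end bolts L_c = 42 − 22/2 = 31, R_n = min(1.2×31×8×450, 2.4×20×8×450) = 133.92 kN/bolt; interior L_c = 54 − 22 = 32, R_n = 138.24 kN/bolt. φR_n = 0.75 × (2×133.92 + 6×138.24) = 823.0 kN.
Block shear: shear path 2×[42+3×54] = 2×204 mm, A_gv = 3264, A_nv = 2×(204 − 3.5×24)×8 = 1920 mm²; tension across gage: (70 − 1×24)×8 = 368 mm². R_n = min(0.6×450×1920, 0.6×350×3264) + 1.0×450×368 = min(518.4, 685.44) + 165.6 = 684 kN. φR_n = 0.75 × 684 = 513.0 kN.
Tension rupture (net): A_n = (215 − 2×24)×8 = 1336 mm² (U = 1.0, A_e = A_n). φR_n = 0.75 × 450 × 1336 = 450.9 kN.
Governing: min(884.0, 823.0, 513.0, 450.9) = 450.9 kN → net-section rupture.

450.9 kN (net-section rupture governs)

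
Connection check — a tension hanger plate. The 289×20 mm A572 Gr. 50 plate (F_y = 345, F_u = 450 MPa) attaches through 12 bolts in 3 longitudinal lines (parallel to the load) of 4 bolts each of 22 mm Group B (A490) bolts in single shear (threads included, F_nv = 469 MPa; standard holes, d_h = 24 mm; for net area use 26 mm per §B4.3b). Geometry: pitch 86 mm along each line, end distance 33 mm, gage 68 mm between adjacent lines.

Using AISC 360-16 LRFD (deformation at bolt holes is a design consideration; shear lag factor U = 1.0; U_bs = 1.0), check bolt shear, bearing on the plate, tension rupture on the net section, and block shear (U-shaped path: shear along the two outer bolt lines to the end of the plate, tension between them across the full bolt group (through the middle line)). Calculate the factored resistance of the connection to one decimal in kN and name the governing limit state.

1424.3 kN (net-section rupture governs)

Bolt shear: A_b = π(22)²/4 = 380.13 mm². φR_n = 0.75 × 469 × 380.13 × 12 × 1 = 1604.5 kN.
Bearing (20 mm plate, F_u = 450 MPa): end bolts L_c = 33 − 24/2 = 21, R_n = min(1.2×21×20×450, 2.4×22×20×450) = 226.8 kN/bolt; interior L_c = 86 − 24 = 62, R_n = 475.2 kN/bolt. φR_n = 0.75 × (3×226.8 + 9×475.2) = 3717.9 kN.
Tension rupture (net): A_n = (289 − 3×26)×20 = 4220 mm² (U = 1.0, A_e = A_n). φR_n = 0.75 × 450 × 4220 = 1424.3 kN.
Block shear: shear path 2×[33+3×86] = 2×291 mm, A_gv = 11640, A_nv = 2×(291 − 3.5×26)×20 = 8000 mm²; tension across gage: (136 − 2×26)×20 = 1680 mm². R_n = min(0.6×450×8000, 0.6×345×11640) + 1.0×450×1680 = min(2160, 2409.5) + 756 = 2916 kN. φR_n = 0.75 × 2916 = 2187.0 kN.
Governing: min(1604.5, 3717.9, 1424.3, 2187.0) = 1424.3 kN → net-section rupture.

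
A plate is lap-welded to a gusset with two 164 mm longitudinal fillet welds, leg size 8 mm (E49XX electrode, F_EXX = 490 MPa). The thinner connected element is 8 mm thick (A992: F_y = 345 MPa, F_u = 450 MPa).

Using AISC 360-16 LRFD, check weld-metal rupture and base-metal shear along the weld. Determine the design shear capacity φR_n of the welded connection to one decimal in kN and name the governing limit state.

409.1 kN (weld metal governs)

Weld metal: throat = 0.707×8 = 5.656 mm, L = 2×164 = 328 mm. φR_n = 0.75 × 0.6 × 490 × 5.656 × 328 = 409.1 kN.
Base metal shear (8 mm plate): yield φR_n = 1.0×0.6×345×8×328 = 543.2 kN; rupture φR_n = 0.75×0.6×450×8×328 = 531.4 kN; take 531.4 kN (rupture).
Governing: min(409.1, 531.4) = 409.1 kN → weld metal.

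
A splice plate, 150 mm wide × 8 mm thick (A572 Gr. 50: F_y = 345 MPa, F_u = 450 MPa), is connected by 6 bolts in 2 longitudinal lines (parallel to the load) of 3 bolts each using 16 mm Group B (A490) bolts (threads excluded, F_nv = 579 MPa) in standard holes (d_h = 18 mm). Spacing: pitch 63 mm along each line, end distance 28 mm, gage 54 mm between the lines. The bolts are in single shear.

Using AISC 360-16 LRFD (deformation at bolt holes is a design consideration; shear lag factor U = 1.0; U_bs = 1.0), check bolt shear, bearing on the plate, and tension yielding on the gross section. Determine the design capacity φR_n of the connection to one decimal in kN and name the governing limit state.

Bolt shear: A_b = π(16)²/4 = 201.06 mm². φR_n = 0.75 × 579 × 201.06 × 6 × 1 = 523.9 kN.
Bearing (8 mm plate, F_u = 450 MPa): end bolts L_c = 28 − 18/2 = 19, R_n = min(1.2×19×8×450, 2.4×16×8×450) = 82.08 kN/bolt; interior L_c = 63 − 18 = 45, R_n = 138.24 kN/bolt. φR_n = 0.75 × (2×82.08 + 4×138.24) = 537.8 kN.
Tension yield (gross): A_g = 150×8 = 1200 mm². φR_n = 0.90 × 345 × 1200 = 372.6 kN.
Governing: min(523.9, 537.8, 372.6) = 372.6 kN → gross-section yield.

372.6 kN (gross-section yield governs)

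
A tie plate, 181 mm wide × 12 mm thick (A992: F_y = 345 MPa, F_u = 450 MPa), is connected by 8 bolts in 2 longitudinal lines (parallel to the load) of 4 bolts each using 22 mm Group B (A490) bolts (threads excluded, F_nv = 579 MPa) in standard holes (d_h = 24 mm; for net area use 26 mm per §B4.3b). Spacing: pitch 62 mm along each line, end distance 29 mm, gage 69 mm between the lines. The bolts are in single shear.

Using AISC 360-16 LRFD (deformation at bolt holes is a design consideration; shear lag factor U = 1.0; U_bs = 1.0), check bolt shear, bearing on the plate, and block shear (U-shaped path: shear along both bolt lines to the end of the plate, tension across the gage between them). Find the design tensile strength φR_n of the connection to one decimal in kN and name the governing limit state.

776.8 kN (block shear governs)

Bolt shear: A_b = π(22)²/4 = 380.13 mm². φR_n = 0.75 × 579 × 380.13 × 8 × 1 = 1320.6 kN.
Bearing (12 mm plate, F_u = 450 MPa): end bolts L_c = 29 − 24/2 = 17, R_n = min(1.2×17×12×450, 2.4×22×12×450) = 110.16 kN/bolt; interior L_c = 62 − 24 = 38, R_n = 246.24 kN/bolt. φR_n = 0.75 × (2×110.16 + 6×246.24) = 1273.3 kN.
Block shear: shear path 2×[29+3×62] = 2×215 mm, A_gv = 5160, A_nv = 2×(215 − 3.5×26)×12 = 2976 mm²; tension across gage: (69 − 1×26)×12 = 516 mm². R_n = min(0.6×450×2976, 0.6×345×5160) + 1.0×450×516 = min(803.52, 1068.1) + 232.2 = 1035.7 kN. φR_n = 0.75 × 1035.7 = 776.8 kN.
Governing: min(1320.6, 1273.3, 776.8) = 776.8 kN → block shear.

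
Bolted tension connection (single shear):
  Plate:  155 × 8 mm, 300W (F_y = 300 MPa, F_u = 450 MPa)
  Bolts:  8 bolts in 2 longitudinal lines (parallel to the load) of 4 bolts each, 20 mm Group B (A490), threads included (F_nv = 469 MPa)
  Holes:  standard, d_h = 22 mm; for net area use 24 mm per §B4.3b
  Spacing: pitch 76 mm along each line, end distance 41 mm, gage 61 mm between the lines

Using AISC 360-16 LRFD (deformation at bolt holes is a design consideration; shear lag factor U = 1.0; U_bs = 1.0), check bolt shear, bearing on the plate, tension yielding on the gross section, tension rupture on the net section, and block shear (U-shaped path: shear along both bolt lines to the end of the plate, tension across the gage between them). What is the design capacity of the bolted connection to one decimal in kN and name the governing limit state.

288.9 kN (net-section rupture governs)

Bolt shear: A_b = π(20)²/4 = 314.16 mm². φR_n = 0.75 × 469 × 314.16 × 8 × 1 = 884.0 kN.
Bearing (8 mm plate, F_u = 450 MPa): end bolts L_c = 41 − 22/2 = 30, R_n = min(1.2×30×8×450, 2.4×20×8×450) = 129.6 kN/bolt; interior L_c = 76 − 22 = 54, R_n = 172.8 kN/bolt. φR_n = 0.75 × (2×129.6 + 6×172.8) = 972.0 kN.
Tension yield (gross): A_g = 155×8 = 1240 mm². φR_n = 0.90 × 300 × 1240 = 334.8 kN.
Tension rupture (net): A_n = (155 − 2×24)×8 = 856 mm² (U = 1.0, A_e = A_n). φR_n = 0.75 × 450 × 856 = 288.9 kN.
Block shear: shear path 2×[41+3×76] = 2×269 mm, A_gv = 4304, A_nv = 2×(269 − 3.5×24)×8 = 2960 mm²; tension across gage: (61 − 1×24)×8 = 296 mm². R_n = min(0.6×450×2960, 0.6×300×4304) + 1.0×450×296 = min(799.2, 774.72) + 133.2 = 907.92 kN. φR_n = 0.75 × 907.92 = 680.9 kN.
Governing: min(884.0, 972.0, 334.8, 288.9, 680.9) = 288.9 kN → net-section rupture.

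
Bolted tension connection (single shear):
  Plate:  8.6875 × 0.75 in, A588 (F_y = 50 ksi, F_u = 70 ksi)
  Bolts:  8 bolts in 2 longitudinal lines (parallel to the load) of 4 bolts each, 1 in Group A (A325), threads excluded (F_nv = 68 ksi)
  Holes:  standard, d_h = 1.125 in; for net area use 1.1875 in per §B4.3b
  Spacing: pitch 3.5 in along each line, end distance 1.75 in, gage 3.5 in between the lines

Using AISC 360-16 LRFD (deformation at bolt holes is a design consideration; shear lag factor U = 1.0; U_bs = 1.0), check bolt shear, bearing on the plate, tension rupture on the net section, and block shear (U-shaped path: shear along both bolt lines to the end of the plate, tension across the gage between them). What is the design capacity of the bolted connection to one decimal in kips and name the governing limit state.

Bolt shear: A_b = π(1)²/4 = 0.7854 in². φR_n = 0.75 × 68 × 0.7854 × 8 × 1 = 320.4 kips.
Bearing (0.75 in plate, F_u = 70 ksi): end bolts L_c = 1.75 − 1.125/2 = 1.1875, R_n = min(1.2×1.1875×0.75×70, 2.4×1×0.75×70) = 74.813 kips/bolt; interior L_c = 3.5 − 1.125 = 2.375, R_n = 126 kips/bolt. φR_n = 0.75 × (2×74.813 + 6×126) = 679.2 kips.
Tension rupture (net): A_n = (8.6875 − 2×1.1875)×0.75 = 4.7344 in² (U = 1.0, A_e = A_n). φR_n = 0.75 × 70 × 4.7344 = 248.6 kips.
Block shear: shear path 2×[1.75+3×3.5] = 2×12.25 in, A_gv = 18.375, A_nv = 2×(12.25 − 3.5×1.1875)×0.75 = 12.141 in²; tension across gage: (3.5 − 1×1.1875)×0.75 = 1.7344 in². R_n = min(0.6×70×12.141, 0.6×50×18.375) + 1.0×70×1.7344 = min(509.92, 551.25) + 121.41 = 631.33 kips. φR_n = 0.75 × 631.33 = 473.5 kips.
Governing: min(320.4, 679.2, 248.6, 473.5) = 248.6 kips → net-section rupture.

248.6 kips (net-section rupture governs)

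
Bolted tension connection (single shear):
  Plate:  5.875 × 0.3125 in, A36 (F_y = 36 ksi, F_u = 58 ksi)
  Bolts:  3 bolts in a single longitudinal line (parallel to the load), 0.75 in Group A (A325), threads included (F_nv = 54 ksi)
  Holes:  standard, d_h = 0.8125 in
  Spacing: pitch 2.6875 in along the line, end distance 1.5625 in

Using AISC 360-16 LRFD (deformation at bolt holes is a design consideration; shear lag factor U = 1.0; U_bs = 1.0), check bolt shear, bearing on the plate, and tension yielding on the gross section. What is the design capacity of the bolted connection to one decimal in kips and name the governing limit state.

Bolt shear: A_b = π(0.75)²/4 = 0.44179 in². φR_n = 0.75 × 54 × 0.44179 × 3 × 1 = 53.7 kips.
Bearing (0.3125 in plate, F_u = 58 ksi): end bolts L_c = 1.5625 − 0.8125/2 = 1.15625, R_n = min(1.2×1.15625×0.3125×58, 2.4×0.75×0.3125×58) = 25.148 kips/bolt; interior L_c = 2.6875 − 0.8125 = 1.875, R_n = 32.625 kips/bolt. φR_n = 0.75 × (1×25.148 + 2×32.625) = 67.8 kips.
Tension yield (gross): A_g = 5.875×0.3125 = 1.8359 in². φR_n = 0.90 × 36 × 1.8359 = 59.5 kips.
Governing: min(53.7, 67.8, 59.5) = 53.7 kips → bolt shear.

53.7 kips (bolt shear governs)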